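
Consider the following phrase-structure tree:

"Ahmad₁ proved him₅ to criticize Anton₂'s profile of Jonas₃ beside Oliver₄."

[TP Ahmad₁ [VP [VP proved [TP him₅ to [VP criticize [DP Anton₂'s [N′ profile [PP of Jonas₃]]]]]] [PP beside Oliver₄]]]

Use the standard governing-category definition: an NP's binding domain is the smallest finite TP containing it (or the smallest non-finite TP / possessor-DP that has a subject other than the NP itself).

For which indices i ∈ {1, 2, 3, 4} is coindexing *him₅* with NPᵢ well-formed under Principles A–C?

*him* is a pronoun, so Principle B applies: it must be free in its binding domain.
Binding domain of *him₅*: the matrix TP, whose subject is Ahmad₁.
*Ahmad₁* c-commands the pronoun within its binding domain → coindexation would violate Principle B.
*Anton₂*: the pronoun c-commands this R-expression → coindexation would violate Principle C on *Anton₂*.
*Jonas₃*: the pronoun c-commands this R-expression → coindexation would violate Principle C on *Jonas₃*.
*Oliver₄* and the pronoun do not c-command one another → neither Principle B nor Principle C is at stake; coindexation permitted.

{4}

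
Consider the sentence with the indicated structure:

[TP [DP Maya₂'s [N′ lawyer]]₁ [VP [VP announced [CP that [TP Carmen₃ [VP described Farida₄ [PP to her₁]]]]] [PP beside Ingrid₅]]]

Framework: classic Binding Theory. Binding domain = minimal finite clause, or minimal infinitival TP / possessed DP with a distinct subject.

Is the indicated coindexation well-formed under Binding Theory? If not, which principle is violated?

The two coindexed NPs are *[Maya₂'s lawyer]₁* and *her₁*.
*her₁* is a pronoun; its binding domain is the embedded TP, whose subject is Carmen₃. Within that domain it is c-commanded only by *Carmen₃*, *Farida₄*, which carry a different index — the pronoun is free locally, so Principle B holds.
*[Maya₂'s lawyer]₁* is an R-expression; *her₁* does not c-command it, and no other NP shares its index, so Principle C is satisfied.
All principles are respected.

grammatical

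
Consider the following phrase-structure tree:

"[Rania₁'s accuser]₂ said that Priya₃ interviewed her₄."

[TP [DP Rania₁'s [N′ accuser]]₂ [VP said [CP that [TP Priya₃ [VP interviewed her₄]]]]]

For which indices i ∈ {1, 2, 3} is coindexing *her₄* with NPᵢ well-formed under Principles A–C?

{1, 2}

*her* is a pronoun, so Principle B applies: it must be free in its binding domain.
Binding domain of *her₄*: the embedded TP, whose subject is Priya₃.
*Rania₁* and the pronoun do not c-command one another → neither Principle B nor Principle C is at stake; coindexation permitted.
*[Rania₁'s accuser]₂* c-commands the pronoun but from outside its binding domain, and is not c-commanded by it → coindexation permitted.
*Priya₃* c-commands the pronoun within its binding domain → coindexation would violate Principle B.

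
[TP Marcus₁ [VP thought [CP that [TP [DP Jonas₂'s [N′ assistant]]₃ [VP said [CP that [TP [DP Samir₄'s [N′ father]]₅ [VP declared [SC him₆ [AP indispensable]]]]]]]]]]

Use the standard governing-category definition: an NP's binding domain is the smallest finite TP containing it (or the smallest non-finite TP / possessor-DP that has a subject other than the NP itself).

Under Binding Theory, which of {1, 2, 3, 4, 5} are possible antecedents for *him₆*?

{1, 2, 3, 4}

*him* is a pronoun, so Principle B applies: it must be free in its binding domain.
Binding domain of *him₆*: the embedded TP, whose subject is [Samir₄'s father]₅.
*Marcus₁* c-commands the pronoun but from outside its binding domain, and is not c-commanded by it → coindexation permitted.
*Jonas₂* and the pronoun do not c-command one another → neither Principle B nor Principle C is at stake; coindexation permitted.
*[Jonas₂'s assistant]₃* c-commands the pronoun but from outside its binding domain, and is not c-commanded by it → coindexation permitted.
*Samir₄* and the pronoun do not c-command one another → neither Principle B nor Principle C is at stake; coindexation permitted.
*[Samir₄'s father]₅* c-commands the pronoun within its binding domain → coindexation would violate Principle B.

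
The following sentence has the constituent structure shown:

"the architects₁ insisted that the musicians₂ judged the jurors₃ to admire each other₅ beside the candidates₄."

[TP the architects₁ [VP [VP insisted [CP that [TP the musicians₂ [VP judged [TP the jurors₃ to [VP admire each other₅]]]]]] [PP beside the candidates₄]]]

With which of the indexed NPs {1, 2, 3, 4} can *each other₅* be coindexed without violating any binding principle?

*each other* is an anaphor, so Principle A applies: it must be bound in its binding domain.
Binding domain of *each other₅*: the embedded TP, whose subject is the jurors₃.
*the architects₁* c-commands the anaphor but is outside its binding domain → cannot satisfy Principle A.
*the musicians₂* c-commands the anaphor but is outside its binding domain → cannot satisfy Principle A.
*the jurors₃* c-commands the anaphor within its binding domain → licit binder.
*the candidates₄* does not c-command the anaphor → cannot bind it.

{3}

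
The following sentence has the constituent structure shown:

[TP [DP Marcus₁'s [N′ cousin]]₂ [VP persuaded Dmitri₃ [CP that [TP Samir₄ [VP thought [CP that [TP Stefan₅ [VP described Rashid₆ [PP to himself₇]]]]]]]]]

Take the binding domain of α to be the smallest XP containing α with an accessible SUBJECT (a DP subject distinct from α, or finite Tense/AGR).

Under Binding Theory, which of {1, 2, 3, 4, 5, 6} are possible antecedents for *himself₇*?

{5, 6}

*himself* is an anaphor, so Principle A applies: it must be bound in its binding domain.
Binding domain of *himself₇*: the embedded TP, whose subject is Stefan₅.
*Marcus₁* does not c-command the anaphor → cannot bind it.
*[Marcus₁'s cousin]₂* c-commands the anaphor but is outside its binding domain → cannot satisfy Principle A.
*Dmitri₃* c-commands the anaphor but is outside its binding domain → cannot satisfy Principle A.
*Samir₄* c-commands the anaphor but is outside its binding domain → cannot satisfy Principle A.
*Stefan₅* c-commands the anaphor within its binding domain → licit binder.
*Rashid₆* c-commands the anaphor within its binding domain → licit binder.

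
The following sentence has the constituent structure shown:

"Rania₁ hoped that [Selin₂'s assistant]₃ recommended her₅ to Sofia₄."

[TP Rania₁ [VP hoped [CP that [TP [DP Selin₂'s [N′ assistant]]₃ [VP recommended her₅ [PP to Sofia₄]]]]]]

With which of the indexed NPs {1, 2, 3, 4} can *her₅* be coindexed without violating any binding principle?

{1, 2}

*her* is a pronoun, so Principle B applies: it must be free in its binding domain.
Binding domain of *her₅*: the embedded TP, whose subject is [Selin₂'s assistant]₃.
*Rania₁* c-commands the pronoun but from outside its binding domain, and is not c-commanded by it → coindexation permitted.
*Selin₂* and the pronoun do not c-command one another → neither Principle B nor Principle C is at stake; coindexation permitted.
*[Selin₂'s assistant]₃* c-commands the pronoun within its binding domain → coindexation would violate Principle B.
*Sofia₄*: the pronoun c-commands this R-expression → coindexation would violate Principle C on *Sofia₄*.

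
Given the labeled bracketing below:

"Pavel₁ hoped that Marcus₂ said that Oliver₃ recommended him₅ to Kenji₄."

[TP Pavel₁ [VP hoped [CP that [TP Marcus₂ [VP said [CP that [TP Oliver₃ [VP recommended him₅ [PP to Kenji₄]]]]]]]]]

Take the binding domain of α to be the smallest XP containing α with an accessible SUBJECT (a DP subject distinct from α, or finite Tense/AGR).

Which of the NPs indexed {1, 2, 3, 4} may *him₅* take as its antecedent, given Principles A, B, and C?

*him* is a pronoun, so Principle B applies: it must be free in its binding domain.
Binding domain of *him₅*: the embedded TP, whose subject is Oliver₃.
*Pavel₁* c-commands the pronoun but from outside its binding domain, and is not c-commanded by it → coindexation permitted.
*Marcus₂* c-commands the pronoun but from outside its binding domain, and is not c-commanded by it → coindexation permitted.
*Oliver₃* c-commands the pronoun within its binding domain → coindexation would violate Principle B.
*Kenji₄*: the pronoun c-commands this R-expression → coindexation would violate Principle C on *Kenji₄*.

{1, 2}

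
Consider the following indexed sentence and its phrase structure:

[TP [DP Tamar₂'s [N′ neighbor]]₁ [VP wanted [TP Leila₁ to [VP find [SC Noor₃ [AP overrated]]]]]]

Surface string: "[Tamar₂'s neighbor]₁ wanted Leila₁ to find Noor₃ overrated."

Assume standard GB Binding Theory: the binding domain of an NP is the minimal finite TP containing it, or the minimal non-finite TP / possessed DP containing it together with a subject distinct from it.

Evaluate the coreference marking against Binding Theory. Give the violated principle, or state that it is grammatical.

Principle C

The two coindexed NPs are *[Tamar₂'s neighbor]₁* and *Leila₁*.
*Leila₁* is an R-expression. Principle C requires it to be free everywhere.
*[Tamar₂'s neighbor]₁* c-commands it and carries the same index.
The R-expression is bound → Principle C violation.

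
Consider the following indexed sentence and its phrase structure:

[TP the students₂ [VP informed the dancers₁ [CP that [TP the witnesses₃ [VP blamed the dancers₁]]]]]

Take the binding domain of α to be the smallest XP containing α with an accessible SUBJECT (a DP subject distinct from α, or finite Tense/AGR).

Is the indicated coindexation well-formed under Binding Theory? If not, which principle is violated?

The two coindexed NPs are *the dancers₁* (the lower occurrence) and *the dancers₁* (the higher occurrence).
*the dancers₁* (the lower occurrence) is an R-expression. Principle C requires it to be free everywhere.
*the dancers₁* (the higher occurrence) c-commands it and carries the same index.
The R-expression is bound → Principle C violation.

Principle C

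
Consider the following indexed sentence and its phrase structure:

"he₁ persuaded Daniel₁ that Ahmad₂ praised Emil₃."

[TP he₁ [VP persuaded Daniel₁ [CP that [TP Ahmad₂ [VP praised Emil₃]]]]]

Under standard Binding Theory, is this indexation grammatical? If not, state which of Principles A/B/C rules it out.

Principle C

The two coindexed NPs are *he₁* and *Daniel₁*.
*Daniel₁* is an R-expression. Principle C requires it to be free everywhere.
*he₁* c-commands it and carries the same index.
The R-expression is bound → Principle C violation.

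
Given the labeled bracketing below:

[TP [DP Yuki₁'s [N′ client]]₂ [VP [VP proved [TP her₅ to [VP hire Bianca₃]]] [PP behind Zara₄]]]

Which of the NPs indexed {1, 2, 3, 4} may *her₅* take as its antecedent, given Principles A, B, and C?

*her* is a pronoun, so Principle B applies: it must be free in its binding domain.
Binding domain of *her₅*: the matrix TP, whose subject is [Yuki₁'s client]₂.
*Yuki₁* and the pronoun do not c-command one another → neither Principle B nor Principle C is at stake; coindexation permitted.
*[Yuki₁'s client]₂* c-commands the pronoun within its binding domain → coindexation would violate Principle B.
*Bianca₃*: the pronoun c-commands this R-expression → coindexation would violate Principle C on *Bianca₃*.
*Zara₄* and the pronoun do not c-command one another → neither Principle B nor Principle C is at stake; coindexation permitted.

{1, 4}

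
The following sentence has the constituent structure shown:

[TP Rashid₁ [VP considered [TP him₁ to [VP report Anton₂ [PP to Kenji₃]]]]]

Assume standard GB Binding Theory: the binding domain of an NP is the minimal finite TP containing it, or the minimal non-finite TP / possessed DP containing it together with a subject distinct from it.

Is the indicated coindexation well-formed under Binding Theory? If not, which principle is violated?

Principle B

The two coindexed NPs are *Rashid₁* and *him₁*.
*him₁* is a pronoun. Its binding domain is the matrix TP, whose subject is Rashid₁.
*Rashid₁* c-commands it within that domain and carries the same index.
The pronoun is locally bound → Principle B violation.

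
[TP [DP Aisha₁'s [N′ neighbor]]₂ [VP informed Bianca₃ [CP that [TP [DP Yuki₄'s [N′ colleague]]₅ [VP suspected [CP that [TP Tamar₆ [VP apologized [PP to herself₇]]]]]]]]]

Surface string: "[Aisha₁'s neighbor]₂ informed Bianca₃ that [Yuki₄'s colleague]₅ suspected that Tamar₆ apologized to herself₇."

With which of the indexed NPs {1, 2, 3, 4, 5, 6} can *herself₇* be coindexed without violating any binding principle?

{6}

*herself* is an anaphor, so Principle A applies: it must be bound in its binding domain.
Binding domain of *herself₇*: the embedded TP, whose subject is Tamar₆.
*Aisha₁* does not c-command the anaphor → cannot bind it.
*[Aisha₁'s neighbor]₂* c-commands the anaphor but is outside its binding domain → cannot satisfy Principle A.
*Bianca₃* c-commands the anaphor but is outside its binding domain → cannot satisfy Principle A.
*Yuki₄* does not c-command the anaphor → cannot bind it.
*[Yuki₄'s colleague]₅* c-commands the anaphor but is outside its binding domain → cannot satisfy Principle A.
*Tamar₆* c-commands the anaphor within its binding domain → licit binder.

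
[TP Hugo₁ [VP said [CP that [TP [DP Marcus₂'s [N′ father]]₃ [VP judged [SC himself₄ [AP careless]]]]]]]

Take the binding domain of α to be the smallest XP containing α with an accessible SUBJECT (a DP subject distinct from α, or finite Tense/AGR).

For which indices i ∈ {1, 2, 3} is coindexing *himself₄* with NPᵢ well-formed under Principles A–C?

{3}

*himself* is an anaphor, so Principle A applies: it must be bound in its binding domain.
Binding domain of *himself₄*: the embedded TP, whose subject is [Marcus₂'s father]₃.
*Hugo₁* c-commands the anaphor but is outside its binding domain → cannot satisfy Principle A.
*Marcus₂* does not c-command the anaphor → cannot bind it.
*[Marcus₂'s father]₃* c-commands the anaphor within its binding domain → licit binder.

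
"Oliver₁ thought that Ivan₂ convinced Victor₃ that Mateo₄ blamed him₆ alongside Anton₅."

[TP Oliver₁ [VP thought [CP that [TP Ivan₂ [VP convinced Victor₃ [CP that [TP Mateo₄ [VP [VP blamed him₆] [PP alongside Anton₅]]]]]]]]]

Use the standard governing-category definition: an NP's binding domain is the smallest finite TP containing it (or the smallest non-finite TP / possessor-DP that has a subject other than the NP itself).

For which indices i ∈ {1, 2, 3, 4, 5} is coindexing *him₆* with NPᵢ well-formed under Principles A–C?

{1, 2, 3, 5}

*him* is a pronoun, so Principle B applies: it must be free in its binding domain.
Binding domain of *him₆*: the embedded TP, whose subject is Mateo₄.
*Oliver₁* c-commands the pronoun but from outside its binding domain, and is not c-commanded by it → coindexation permitted.
*Ivan₂* c-commands the pronoun but from outside its binding domain, and is not c-commanded by it → coindexation permitted.
*Victor₃* c-commands the pronoun but from outside its binding domain, and is not c-commanded by it → coindexation permitted.
*Mateo₄* c-commands the pronoun within its binding domain → coindexation would violate Principle B.
*Anton₅* and the pronoun do not c-command one another → neither Principle B nor Principle C is at stake; coindexation permitted.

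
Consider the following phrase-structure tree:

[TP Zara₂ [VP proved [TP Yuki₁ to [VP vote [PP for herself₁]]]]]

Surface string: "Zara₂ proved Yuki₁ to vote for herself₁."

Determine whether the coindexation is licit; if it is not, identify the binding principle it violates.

grammatical

The two coindexed NPs are *Yuki₁* and *herself₁*.
*herself₁* is an anaphor; its binding domain is the embedded TP, whose subject is Yuki₁. *Yuki₁* c-commands it within that domain and shares its index, so Principle A is satisfied.
*Yuki₁* is an R-expression; *herself₁* does not c-command it, and no other NP shares its index, so Principle C is satisfied.
All principles are respected.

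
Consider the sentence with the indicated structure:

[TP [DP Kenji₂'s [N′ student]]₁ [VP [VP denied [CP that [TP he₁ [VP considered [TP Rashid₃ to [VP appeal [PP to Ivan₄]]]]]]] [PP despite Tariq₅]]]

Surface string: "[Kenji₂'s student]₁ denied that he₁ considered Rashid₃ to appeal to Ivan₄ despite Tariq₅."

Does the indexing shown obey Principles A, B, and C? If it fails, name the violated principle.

grammatical

The two coindexed NPs are *[Kenji₂'s student]₁* and *he₁*.
*he₁* is a pronoun; nothing c-commands it within its binding domain (the embedded TP.), so Principle B holds trivially.
*[Kenji₂'s student]₁* is an R-expression; *he₁* does not c-command it, and no other NP shares its index, so Principle C is satisfied.
All principles are respected.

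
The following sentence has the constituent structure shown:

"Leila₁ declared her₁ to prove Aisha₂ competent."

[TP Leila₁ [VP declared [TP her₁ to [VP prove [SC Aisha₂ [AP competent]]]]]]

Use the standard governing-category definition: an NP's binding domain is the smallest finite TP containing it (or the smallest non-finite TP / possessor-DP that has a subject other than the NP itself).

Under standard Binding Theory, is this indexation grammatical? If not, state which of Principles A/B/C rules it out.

Principle B

The two coindexed NPs are *Leila₁* and *her₁*.
*her₁* is a pronoun. Its binding domain is the matrix TP, whose subject is Leila₁.
*Leila₁* c-commands it within that domain and carries the same index.
The pronoun is locally bound → Principle B violation.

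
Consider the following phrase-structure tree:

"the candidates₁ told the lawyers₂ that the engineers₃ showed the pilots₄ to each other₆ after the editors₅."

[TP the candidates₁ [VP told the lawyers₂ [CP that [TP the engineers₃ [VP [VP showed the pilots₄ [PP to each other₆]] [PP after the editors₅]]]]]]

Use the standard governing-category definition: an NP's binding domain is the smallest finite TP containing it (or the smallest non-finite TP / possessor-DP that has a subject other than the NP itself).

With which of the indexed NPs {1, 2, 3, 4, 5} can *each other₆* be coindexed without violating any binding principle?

*each other* is an anaphor, so Principle A applies: it must be bound in its binding domain.
Binding domain of *each other₆*: the embedded TP, whose subject is the engineers₃.
*the candidates₁* c-commands the anaphor but is outside its binding domain → cannot satisfy Principle A.
*the lawyers₂* c-commands the anaphor but is outside its binding domain → cannot satisfy Principle A.
*the engineers₃* c-commands the anaphor within its binding domain → licit binder.
*the pilots₄* c-commands the anaphor within its binding domain → licit binder.
*the editors₅* does not c-command the anaphor → cannot bind it.

{3, 4}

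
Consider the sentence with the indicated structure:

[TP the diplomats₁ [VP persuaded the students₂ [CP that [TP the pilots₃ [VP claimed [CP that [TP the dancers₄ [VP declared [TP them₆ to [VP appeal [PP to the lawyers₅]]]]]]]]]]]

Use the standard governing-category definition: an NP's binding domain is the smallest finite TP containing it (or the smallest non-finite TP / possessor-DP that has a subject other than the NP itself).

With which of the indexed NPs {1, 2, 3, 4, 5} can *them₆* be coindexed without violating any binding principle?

{1, 2, 3}

*them* is a pronoun, so Principle B applies: it must be free in its binding domain.
Binding domain of *them₆*: the embedded TP, whose subject is the dancers₄.
*the diplomats₁* c-commands the pronoun but from outside its binding domain, and is not c-commanded by it → coindexation permitted.
*the students₂* c-commands the pronoun but from outside its binding domain, and is not c-commanded by it → coindexation permitted.
*the pilots₃* c-commands the pronoun but from outside its binding domain, and is not c-commanded by it → coindexation permitted.
*the dancers₄* c-commands the pronoun within its binding domain → coindexation would violate Principle B.
*the lawyers₅*: the pronoun c-commands this R-expression → coindexation would violate Principle C on *the lawyers₅*.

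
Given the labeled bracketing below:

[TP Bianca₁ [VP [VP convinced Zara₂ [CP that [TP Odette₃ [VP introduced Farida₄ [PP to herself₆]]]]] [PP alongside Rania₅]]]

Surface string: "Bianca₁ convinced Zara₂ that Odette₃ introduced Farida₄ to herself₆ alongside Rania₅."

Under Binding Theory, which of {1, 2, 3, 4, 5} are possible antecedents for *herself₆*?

{3, 4}

*herself* is an anaphor, so Principle A applies: it must be bound in its binding domain.
Binding domain of *herself₆*: the embedded TP, whose subject is Odette₃.
*Bianca₁* c-commands the anaphor but is outside its binding domain → cannot satisfy Principle A.
*Zara₂* c-commands the anaphor but is outside its binding domain → cannot satisfy Principle A.
*Odette₃* c-commands the anaphor within its binding domain → licit binder.
*Farida₄* c-commands the anaphor within its binding domain → licit binder.
*Rania₅* does not c-command the anaphor → cannot bind it.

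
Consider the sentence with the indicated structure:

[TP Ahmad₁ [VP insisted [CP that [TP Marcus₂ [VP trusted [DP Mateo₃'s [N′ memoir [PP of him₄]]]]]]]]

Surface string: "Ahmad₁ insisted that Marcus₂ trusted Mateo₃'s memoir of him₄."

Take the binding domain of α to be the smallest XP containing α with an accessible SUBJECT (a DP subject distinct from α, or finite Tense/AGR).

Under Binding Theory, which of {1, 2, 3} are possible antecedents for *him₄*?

*him* is a pronoun, so Principle B applies: it must be free in its binding domain.
Binding domain of *him₄*: the possessed DP, whose subject is Mateo₃.
*Ahmad₁* c-commands the pronoun but from outside its binding domain, and is not c-commanded by it → coindexation permitted.
*Marcus₂* c-commands the pronoun but from outside its binding domain, and is not c-commanded by it → coindexation permitted.
*Mateo₃* c-commands the pronoun within its binding domain → coindexation would violate Principle B.

{1, 2}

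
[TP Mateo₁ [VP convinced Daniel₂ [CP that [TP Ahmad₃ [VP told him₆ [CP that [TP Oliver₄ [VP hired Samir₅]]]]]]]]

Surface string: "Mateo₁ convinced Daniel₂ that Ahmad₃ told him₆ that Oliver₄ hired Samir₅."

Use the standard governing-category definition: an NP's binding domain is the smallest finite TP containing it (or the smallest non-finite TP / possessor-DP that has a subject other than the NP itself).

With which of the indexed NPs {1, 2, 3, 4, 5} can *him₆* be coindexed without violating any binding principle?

*him* is a pronoun, so Principle B applies: it must be free in its binding domain.
Binding domain of *him₆*: the embedded TP, whose subject is Ahmad₃.
*Mateo₁* c-commands the pronoun but from outside its binding domain, and is not c-commanded by it → coindexation permitted.
*Daniel₂* c-commands the pronoun but from outside its binding domain, and is not c-commanded by it → coindexation permitted.
*Ahmad₃* c-commands the pronoun within its binding domain → coindexation would violate Principle B.
*Oliver₄*: the pronoun c-commands this R-expression → coindexation would violate Principle C on *Oliver₄*.
*Samir₅*: the pronoun c-commands this R-expression → coindexation would violate Principle C on *Samir₅*.

{1, 2}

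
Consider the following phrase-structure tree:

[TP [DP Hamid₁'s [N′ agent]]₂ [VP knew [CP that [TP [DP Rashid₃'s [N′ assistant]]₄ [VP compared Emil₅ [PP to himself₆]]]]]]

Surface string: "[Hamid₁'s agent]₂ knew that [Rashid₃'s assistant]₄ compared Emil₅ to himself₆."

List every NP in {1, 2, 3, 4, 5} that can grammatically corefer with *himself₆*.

*himself* is an anaphor, so Principle A applies: it must be bound in its binding domain.
Binding domain of *himself₆*: the embedded TP, whose subject is [Rashid₃'s assistant]₄.
*Hamid₁* does not c-command the anaphor → cannot bind it.
*[Hamid₁'s agent]₂* c-commands the anaphor but is outside its binding domain → cannot satisfy Principle A.
*Rashid₃* does not c-command the anaphor → cannot bind it.
*[Rashid₃'s assistant]₄* c-commands the anaphor within its binding domain → licit binder.
*Emil₅* c-commands the anaphor within its binding domain → licit binder.

{4, 5}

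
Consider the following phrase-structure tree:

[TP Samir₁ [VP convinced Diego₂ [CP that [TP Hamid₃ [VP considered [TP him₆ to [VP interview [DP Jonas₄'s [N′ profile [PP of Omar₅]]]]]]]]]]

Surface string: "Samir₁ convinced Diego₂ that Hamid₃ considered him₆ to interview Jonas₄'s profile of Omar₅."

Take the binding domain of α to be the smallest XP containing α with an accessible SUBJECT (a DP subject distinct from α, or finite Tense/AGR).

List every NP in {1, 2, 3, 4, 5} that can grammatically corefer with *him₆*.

*him* is a pronoun, so Principle B applies: it must be free in its binding domain.
Binding domain of *him₆*: the embedded TP, whose subject is Hamid₃.
*Samir₁* c-commands the pronoun but from outside its binding domain, and is not c-commanded by it → coindexation permitted.
*Diego₂* c-commands the pronoun but from outside its binding domain, and is not c-commanded by it → coindexation permitted.
*Hamid₃* c-commands the pronoun within its binding domain → coindexation would violate Principle B.
*Jonas₄*: the pronoun c-commands this R-expression → coindexation would violate Principle C on *Jonas₄*.
*Omar₅*: the pronoun c-commands this R-expression → coindexation would violate Principle C on *Omar₅*.

{1, 2}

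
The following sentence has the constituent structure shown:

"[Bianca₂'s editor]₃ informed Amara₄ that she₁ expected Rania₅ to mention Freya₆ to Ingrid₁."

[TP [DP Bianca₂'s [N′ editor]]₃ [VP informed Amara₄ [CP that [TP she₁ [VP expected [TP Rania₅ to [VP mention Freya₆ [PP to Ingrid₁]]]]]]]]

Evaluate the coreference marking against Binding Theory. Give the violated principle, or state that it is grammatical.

The two coindexed NPs are *she₁* and *Ingrid₁*.
*Ingrid₁* is an R-expression. Principle C requires it to be free everywhere.
*she₁* c-commands it and carries the same index.
The R-expression is bound → Principle C violation.

Principle C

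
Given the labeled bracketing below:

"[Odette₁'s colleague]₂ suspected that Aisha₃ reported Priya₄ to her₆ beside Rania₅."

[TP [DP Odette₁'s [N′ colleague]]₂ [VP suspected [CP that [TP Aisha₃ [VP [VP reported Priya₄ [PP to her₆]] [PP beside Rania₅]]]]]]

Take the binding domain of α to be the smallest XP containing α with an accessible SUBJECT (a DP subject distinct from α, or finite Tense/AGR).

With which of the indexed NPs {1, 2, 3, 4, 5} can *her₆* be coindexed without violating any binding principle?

{1, 2, 5}

*her* is a pronoun, so Principle B applies: it must be free in its binding domain.
Binding domain of *her₆*: the embedded TP, whose subject is Aisha₃.
*Odette₁* and the pronoun do not c-command one another → neither Principle B nor Principle C is at stake; coindexation permitted.
*[Odette₁'s colleague]₂* c-commands the pronoun but from outside its binding domain, and is not c-commanded by it → coindexation permitted.
*Aisha₃* c-commands the pronoun within its binding domain → coindexation would violate Principle B.
*Priya₄* c-commands the pronoun within its binding domain → coindexation would violate Principle B.
*Rania₅* and the pronoun do not c-command one another → neither Principle B nor Principle C is at stake; coindexation permitted.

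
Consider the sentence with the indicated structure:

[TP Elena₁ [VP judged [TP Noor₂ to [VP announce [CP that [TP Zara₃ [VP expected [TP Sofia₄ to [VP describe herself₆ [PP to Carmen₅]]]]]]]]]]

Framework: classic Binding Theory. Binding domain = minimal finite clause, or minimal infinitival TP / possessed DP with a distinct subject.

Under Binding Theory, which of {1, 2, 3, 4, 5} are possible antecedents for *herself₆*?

*herself* is an anaphor, so Principle A applies: it must be bound in its binding domain.
Binding domain of *herself₆*: the embedded TP, whose subject is Sofia₄.
*Elena₁* c-commands the anaphor but is outside its binding domain → cannot satisfy Principle A.
*Noor₂* c-commands the anaphor but is outside its binding domain → cannot satisfy Principle A.
*Zara₃* c-commands the anaphor but is outside its binding domain → cannot satisfy Principle A.
*Sofia₄* c-commands the anaphor within its binding domain → licit binder.
*Carmen₅* does not c-command the anaphor → cannot bind it.

{4}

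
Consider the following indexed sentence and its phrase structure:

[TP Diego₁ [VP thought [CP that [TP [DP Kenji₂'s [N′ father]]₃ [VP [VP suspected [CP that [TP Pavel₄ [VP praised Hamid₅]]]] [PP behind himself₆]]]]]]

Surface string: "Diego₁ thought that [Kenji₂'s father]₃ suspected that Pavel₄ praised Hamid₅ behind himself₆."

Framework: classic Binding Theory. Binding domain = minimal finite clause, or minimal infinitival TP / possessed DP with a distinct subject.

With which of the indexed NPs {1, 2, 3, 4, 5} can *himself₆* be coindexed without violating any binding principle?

{3}

*himself* is an anaphor, so Principle A applies: it must be bound in its binding domain.
Binding domain of *himself₆*: the embedded TP, whose subject is [Kenji₂'s father]₃.
*Diego₁* c-commands the anaphor but is outside its binding domain → cannot satisfy Principle A.
*Kenji₂* does not c-command the anaphor → cannot bind it.
*[Kenji₂'s father]₃* c-commands the anaphor within its binding domain → licit binder.
*Pavel₄* does not c-command the anaphor → cannot bind it.
*Hamid₅* does not c-command the anaphor → cannot bind it.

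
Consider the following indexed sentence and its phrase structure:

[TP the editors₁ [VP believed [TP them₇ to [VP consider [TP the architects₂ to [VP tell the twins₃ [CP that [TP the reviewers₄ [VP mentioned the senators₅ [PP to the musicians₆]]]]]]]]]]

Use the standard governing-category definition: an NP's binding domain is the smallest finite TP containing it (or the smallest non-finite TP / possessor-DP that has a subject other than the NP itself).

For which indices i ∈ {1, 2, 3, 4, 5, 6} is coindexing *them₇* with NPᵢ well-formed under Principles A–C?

none

*them* is a pronoun, so Principle B applies: it must be free in its binding domain.
Binding domain of *them₇*: the matrix TP, whose subject is the editors₁.
*the editors₁* c-commands the pronoun within its binding domain → coindexation would violate Principle B.
*the architects₂*: the pronoun c-commands this R-expression → coindexation would violate Principle C on *the architects₂*.
*the twins₃*: the pronoun c-commands this R-expression → coindexation would violate Principle C on *the twins₃*.
*the reviewers₄*: the pronoun c-commands this R-expression → coindexation would violate Principle C on *the reviewers₄*.
*the senators₅*: the pronoun c-commands this R-expression → coindexation would violate Principle C on *the senators₅*.
*the musicians₆*: the pronoun c-commands this R-expression → coindexation would violate Principle C on *the musicians₆*.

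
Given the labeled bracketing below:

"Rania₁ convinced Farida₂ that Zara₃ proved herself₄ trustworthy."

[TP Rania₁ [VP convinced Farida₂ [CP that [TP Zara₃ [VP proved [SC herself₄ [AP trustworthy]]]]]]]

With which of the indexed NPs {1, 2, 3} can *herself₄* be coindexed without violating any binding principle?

{3}

*herself* is an anaphor, so Principle A applies: it must be bound in its binding domain.
Binding domain of *herself₄*: the embedded TP, whose subject is Zara₃.
*Rania₁* c-commands the anaphor but is outside its binding domain → cannot satisfy Principle A.
*Farida₂* c-commands the anaphor but is outside its binding domain → cannot satisfy Principle A.
*Zara₃* c-commands the anaphor within its binding domain → licit binder.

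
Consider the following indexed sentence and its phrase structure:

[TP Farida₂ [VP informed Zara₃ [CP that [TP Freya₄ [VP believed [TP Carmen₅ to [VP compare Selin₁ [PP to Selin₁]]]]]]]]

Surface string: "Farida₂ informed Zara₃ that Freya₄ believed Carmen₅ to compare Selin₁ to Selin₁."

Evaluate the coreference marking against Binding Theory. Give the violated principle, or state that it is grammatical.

The two coindexed NPs are *Selin₁* (the lower occurrence) and *Selin₁* (the higher occurrence).
*Selin₁* (the lower occurrence) is an R-expression. Principle C requires it to be free everywhere.
*Selin₁* (the higher occurrence) c-commands it and carries the same index.
The R-expression is bound → Principle C violation.

Principle C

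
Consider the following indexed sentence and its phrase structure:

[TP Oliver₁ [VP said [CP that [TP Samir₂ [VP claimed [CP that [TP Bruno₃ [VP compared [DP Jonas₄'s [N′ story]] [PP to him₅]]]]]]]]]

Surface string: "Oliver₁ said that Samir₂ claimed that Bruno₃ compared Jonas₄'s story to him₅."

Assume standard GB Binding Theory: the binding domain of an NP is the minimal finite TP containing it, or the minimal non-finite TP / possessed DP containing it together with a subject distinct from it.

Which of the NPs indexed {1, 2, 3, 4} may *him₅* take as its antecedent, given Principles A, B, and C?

*him* is a pronoun, so Principle B applies: it must be free in its binding domain.
Binding domain of *him₅*: the embedded TP, whose subject is Bruno₃.
*Oliver₁* c-commands the pronoun but from outside its binding domain, and is not c-commanded by it → coindexation permitted.
*Samir₂* c-commands the pronoun but from outside its binding domain, and is not c-commanded by it → coindexation permitted.
*Bruno₃* c-commands the pronoun within its binding domain → coindexation would violate Principle B.
*Jonas₄* and the pronoun do not c-command one another → neither Principle B nor Principle C is at stake; coindexation permitted.

{1, 2, 4}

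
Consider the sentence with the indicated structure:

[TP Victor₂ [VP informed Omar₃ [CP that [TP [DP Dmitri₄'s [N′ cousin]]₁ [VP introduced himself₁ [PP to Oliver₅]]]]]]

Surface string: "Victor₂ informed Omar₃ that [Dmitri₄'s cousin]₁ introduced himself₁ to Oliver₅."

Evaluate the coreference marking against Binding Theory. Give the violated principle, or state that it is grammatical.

grammatical

The two coindexed NPs are *[Dmitri₄'s cousin]₁* and *himself₁*.
*himself₁* is an anaphor; its binding domain is the embedded TP, whose subject is [Dmitri₄'s cousin]₁. *[Dmitri₄'s cousin]₁* c-commands it within that domain and shares its index, so Principle A is satisfied.
*[Dmitri₄'s cousin]₁* is an R-expression; *himself₁* does not c-command it, and no other NP shares its index, so Principle C is satisfied.
All principles are respected.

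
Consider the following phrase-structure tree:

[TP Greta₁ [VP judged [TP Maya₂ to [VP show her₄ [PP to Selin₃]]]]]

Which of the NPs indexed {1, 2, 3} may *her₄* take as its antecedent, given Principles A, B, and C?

*her* is a pronoun, so Principle B applies: it must be free in its binding domain.
Binding domain of *her₄*: the embedded TP, whose subject is Maya₂.
*Greta₁* c-commands the pronoun but from outside its binding domain, and is not c-commanded by it → coindexation permitted.
*Maya₂* c-commands the pronoun within its binding domain → coindexation would violate Principle B.
*Selin₃*: the pronoun c-commands this R-expression → coindexation would violate Principle C on *Selin₃*.

{1}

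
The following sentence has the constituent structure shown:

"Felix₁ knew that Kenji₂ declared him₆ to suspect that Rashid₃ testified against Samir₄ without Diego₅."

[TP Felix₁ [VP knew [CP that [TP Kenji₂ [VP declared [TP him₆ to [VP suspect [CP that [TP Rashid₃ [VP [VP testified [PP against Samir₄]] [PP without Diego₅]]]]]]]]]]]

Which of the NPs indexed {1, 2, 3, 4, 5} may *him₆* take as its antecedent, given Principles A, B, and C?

{1}

*him* is a pronoun, so Principle B applies: it must be free in its binding domain.
Binding domain of *him₆*: the embedded TP, whose subject is Kenji₂.
*Felix₁* c-commands the pronoun but from outside its binding domain, and is not c-commanded by it → coindexation permitted.
*Kenji₂* c-commands the pronoun within its binding domain → coindexation would violate Principle B.
*Rashid₃*: the pronoun c-commands this R-expression → coindexation would violate Principle C on *Rashid₃*.
*Samir₄*: the pronoun c-commands this R-expression → coindexation would violate Principle C on *Samir₄*.
*Diego₅*: the pronoun c-commands this R-expression → coindexation would violate Principle C on *Diego₅*.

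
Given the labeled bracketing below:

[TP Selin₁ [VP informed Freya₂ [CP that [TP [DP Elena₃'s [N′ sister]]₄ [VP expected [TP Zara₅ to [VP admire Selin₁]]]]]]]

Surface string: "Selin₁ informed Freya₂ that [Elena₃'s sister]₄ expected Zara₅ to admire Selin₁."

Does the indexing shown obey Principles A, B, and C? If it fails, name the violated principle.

Principle C

The two coindexed NPs are *Selin₁* (the higher occurrence) and *Selin₁* (the lower occurrence).
*Selin₁* (the lower occurrence) is an R-expression. Principle C requires it to be free everywhere.
*Selin₁* (the higher occurrence) c-commands it and carries the same index.
The R-expression is bound → Principle C violation.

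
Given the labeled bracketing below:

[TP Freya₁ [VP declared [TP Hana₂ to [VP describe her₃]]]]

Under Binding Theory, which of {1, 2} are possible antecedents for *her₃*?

{1}

*her* is a pronoun, so Principle B applies: it must be free in its binding domain.
Binding domain of *her₃*: the embedded TP, whose subject is Hana₂.
*Freya₁* c-commands the pronoun but from outside its binding domain, and is not c-commanded by it → coindexation permitted.
*Hana₂* c-commands the pronoun within its binding domain → coindexation would violate Principle B.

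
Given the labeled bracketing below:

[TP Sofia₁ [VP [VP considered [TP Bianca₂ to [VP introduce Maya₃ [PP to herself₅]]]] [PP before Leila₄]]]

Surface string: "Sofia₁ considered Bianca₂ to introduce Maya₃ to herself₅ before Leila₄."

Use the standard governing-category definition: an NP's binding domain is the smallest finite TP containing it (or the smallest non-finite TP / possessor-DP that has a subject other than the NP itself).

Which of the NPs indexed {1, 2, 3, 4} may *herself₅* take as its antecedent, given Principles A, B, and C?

*herself* is an anaphor, so Principle A applies: it must be bound in its binding domain.
Binding domain of *herself₅*: the embedded TP, whose subject is Bianca₂.
*Sofia₁* c-commands the anaphor but is outside its binding domain → cannot satisfy Principle A.
*Bianca₂* c-commands the anaphor within its binding domain → licit binder.
*Maya₃* c-commands the anaphor within its binding domain → licit binder.
*Leila₄* does not c-command the anaphor → cannot bind it.

{2, 3}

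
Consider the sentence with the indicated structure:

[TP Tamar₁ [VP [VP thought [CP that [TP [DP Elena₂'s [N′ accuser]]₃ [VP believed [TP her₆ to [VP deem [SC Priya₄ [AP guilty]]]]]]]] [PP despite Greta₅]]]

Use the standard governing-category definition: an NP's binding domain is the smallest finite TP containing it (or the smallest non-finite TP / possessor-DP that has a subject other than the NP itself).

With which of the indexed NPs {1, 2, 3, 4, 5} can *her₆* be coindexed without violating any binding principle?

{1, 2, 5}

*her* is a pronoun, so Principle B applies: it must be free in its binding domain.
Binding domain of *her₆*: the embedded TP, whose subject is [Elena₂'s accuser]₃.
*Tamar₁* c-commands the pronoun but from outside its binding domain, and is not c-commanded by it → coindexation permitted.
*Elena₂* and the pronoun do not c-command one another → neither Principle B nor Principle C is at stake; coindexation permitted.
*[Elena₂'s accuser]₃* c-commands the pronoun within its binding domain → coindexation would violate Principle B.
*Priya₄*: the pronoun c-commands this R-expression → coindexation would violate Principle C on *Priya₄*.
*Greta₅* and the pronoun do not c-command one another → neither Principle B nor Principle C is at stake; coindexation permitted.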